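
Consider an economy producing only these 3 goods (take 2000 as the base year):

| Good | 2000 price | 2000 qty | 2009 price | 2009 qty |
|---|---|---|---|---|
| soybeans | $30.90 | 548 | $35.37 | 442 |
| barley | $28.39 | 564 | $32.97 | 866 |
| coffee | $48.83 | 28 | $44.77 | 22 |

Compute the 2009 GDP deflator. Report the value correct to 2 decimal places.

Nominal GDP 2009 = 35.37·442 + 32.97·866 + 44.77·22 = 45170.50.
Real GDP 2009 (at 2000 prices) = 30.90·442 + 28.39·866 + 48.83·22 = 39317.80.
Deflator = Nominal/Real × 100 = 45170.50/39317.80 × 100 = 114.886.

114.89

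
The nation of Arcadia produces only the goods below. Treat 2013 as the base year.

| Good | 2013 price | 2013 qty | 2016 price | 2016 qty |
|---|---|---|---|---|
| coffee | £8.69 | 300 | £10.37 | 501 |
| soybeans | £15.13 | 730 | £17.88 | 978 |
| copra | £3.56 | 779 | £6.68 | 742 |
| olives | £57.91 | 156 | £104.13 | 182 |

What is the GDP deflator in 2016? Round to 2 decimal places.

144.10

Nominal GDP 2016 = 10.37·501 + 17.88·978 + 6.68·742 + 104.13·182 = 46590.23.
Real GDP 2016 (at 2013 prices) = 8.69·501 + 15.13·978 + 3.56·742 + 57.91·182 = 32331.97.
Deflator = Nominal/Real × 100 = 46590.23/32331.97 × 100 = 144.100.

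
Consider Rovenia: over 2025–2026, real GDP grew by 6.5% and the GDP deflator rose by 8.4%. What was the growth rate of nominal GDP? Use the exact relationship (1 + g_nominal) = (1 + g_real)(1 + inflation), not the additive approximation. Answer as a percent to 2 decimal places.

(1 + g_nom) = (1 + g_real)(1 + π) = 1.0650 × 1.0840 = 1.15446.

15.45%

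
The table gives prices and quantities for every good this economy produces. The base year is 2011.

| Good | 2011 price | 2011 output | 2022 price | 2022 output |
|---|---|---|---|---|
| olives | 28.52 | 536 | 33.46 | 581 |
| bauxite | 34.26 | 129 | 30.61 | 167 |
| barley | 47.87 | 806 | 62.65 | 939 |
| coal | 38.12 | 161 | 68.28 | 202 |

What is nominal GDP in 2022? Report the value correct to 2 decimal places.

Nominal GDP 2022 = Σ (p_2022 × q_2022) = 33.46·581 + 30.61·167 + 62.65·939 + 68.28·202 = 97173.04.

97173.04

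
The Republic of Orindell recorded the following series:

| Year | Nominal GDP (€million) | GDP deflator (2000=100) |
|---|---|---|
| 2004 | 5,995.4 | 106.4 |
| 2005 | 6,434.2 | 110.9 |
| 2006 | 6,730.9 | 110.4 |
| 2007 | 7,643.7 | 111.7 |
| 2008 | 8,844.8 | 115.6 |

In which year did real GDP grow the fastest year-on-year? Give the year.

2005: real = 6434.2/1.109 = 5801.80; growth vs 2004 (5634.77) = 2.96%.
2006: real = 6730.9/1.104 = 6096.83; growth vs 2005 (5801.80) = 5.09%.
2007: real = 7643.7/1.117 = 6843.06; growth vs 2006 (6096.83) = 12.24%.
2008: real = 8844.8/1.156 = 7651.21; growth vs 2007 (6843.06) = 11.81%.

2007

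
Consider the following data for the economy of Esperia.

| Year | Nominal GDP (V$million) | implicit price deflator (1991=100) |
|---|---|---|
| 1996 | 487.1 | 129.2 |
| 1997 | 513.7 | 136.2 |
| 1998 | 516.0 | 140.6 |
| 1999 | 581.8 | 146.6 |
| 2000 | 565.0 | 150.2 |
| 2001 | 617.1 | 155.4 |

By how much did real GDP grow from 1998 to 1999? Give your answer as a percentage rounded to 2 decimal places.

8.14%

Real GDP 1998 = 516.0/1.406 = 367.00.
Real GDP 1999 = 581.8/1.466 = 396.86.
Change = 396.86/367.00 − 1 = 0.0814.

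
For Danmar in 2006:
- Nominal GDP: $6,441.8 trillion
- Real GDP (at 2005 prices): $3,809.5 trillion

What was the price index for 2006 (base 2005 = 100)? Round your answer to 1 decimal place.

price index = (Nominal / Real) × 100 = 6441.8 / 3809.5 × 100 = 169.10.

169.1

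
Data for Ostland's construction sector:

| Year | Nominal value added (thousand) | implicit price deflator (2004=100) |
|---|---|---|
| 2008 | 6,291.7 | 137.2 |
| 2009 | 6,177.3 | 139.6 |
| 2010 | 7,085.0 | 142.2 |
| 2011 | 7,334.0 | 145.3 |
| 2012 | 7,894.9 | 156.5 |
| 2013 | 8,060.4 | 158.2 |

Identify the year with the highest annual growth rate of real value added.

2009: real = 6177.3/1.396 = 4425.00; growth vs 2008 (4585.79) = -3.51%.
2010: real = 7085.0/1.422 = 4982.42; growth vs 2009 (4425.00) = 12.60%.
2011: real = 7334.0/1.453 = 5047.49; growth vs 2010 (4982.42) = 1.31%.
2012: real = 7894.9/1.565 = 5044.66; growth vs 2011 (5047.49) = -0.06%.
2013: real = 8060.4/1.582 = 5095.07; growth vs 2012 (5044.66) = 1.00%.

2010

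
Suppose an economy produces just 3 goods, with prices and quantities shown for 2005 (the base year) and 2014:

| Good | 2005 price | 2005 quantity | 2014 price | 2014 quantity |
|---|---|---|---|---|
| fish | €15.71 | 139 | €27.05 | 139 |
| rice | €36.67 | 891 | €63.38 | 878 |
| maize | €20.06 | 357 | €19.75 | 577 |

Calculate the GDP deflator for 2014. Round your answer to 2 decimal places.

154.07

Nominal GDP 2014 = 27.05·139 + 63.38·878 + 19.75·577 = 70803.34.
Real GDP 2014 (at 2005 prices) = 15.71·139 + 36.67·878 + 20.06·577 = 45954.57.
Deflator = Nominal/Real × 100 = 70803.34/45954.57 × 100 = 154.072.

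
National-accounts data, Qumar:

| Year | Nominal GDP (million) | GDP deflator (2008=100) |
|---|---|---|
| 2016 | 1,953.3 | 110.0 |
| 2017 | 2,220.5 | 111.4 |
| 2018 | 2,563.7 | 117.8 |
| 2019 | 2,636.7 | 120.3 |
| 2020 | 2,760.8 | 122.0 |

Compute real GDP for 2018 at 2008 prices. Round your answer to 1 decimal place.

Real GDP 2018 = 2563.7 / 1.178 = 2176.32.

2,176.3 million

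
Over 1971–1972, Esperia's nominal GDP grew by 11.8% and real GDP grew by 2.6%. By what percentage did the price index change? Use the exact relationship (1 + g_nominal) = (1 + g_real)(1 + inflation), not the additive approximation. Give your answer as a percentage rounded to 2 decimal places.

(1 + g_nom) = (1 + g_real)(1 + π), so π = 1.1180 / 1.0260 − 1 = 0.08967.

8.97%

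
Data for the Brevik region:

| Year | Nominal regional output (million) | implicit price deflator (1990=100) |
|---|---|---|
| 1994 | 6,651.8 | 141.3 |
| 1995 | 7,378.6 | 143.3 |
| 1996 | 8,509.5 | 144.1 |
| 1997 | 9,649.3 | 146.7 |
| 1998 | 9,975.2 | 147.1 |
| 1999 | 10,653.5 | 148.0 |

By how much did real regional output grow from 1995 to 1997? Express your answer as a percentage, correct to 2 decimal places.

27.74%

Real regional output 1995 = 7378.6/1.433 = 5149.06.
Real regional output 1997 = 9649.3/1.467 = 6577.57.
Change = 6577.57/5149.06 − 1 = 0.2774.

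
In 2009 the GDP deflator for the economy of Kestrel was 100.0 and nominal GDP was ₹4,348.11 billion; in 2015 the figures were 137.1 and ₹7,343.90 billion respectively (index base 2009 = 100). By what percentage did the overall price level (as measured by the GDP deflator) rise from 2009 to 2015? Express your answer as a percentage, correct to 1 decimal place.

Price-level change = 137.1 / 100.0 − 1 = 0.3710.

37.1%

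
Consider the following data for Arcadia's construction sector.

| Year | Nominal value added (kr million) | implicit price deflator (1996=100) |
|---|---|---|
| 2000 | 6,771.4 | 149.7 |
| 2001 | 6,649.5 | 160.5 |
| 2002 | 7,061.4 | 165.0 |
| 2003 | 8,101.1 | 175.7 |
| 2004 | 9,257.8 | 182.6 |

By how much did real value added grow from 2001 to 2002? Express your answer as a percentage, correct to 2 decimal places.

Real value added 2001 = 6649.5/1.605 = 4142.99.
Real value added 2002 = 7061.4/1.650 = 4279.64.
Change = 4279.64/4142.99 − 1 = 0.0330.

3.30%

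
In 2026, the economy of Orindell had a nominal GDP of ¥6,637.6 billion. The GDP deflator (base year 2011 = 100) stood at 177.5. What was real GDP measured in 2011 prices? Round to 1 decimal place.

¥3,739.5 billion

Real GDP = Nominal / (GDP deflator/100) = 6637.6 / 1.775 = 3739.49.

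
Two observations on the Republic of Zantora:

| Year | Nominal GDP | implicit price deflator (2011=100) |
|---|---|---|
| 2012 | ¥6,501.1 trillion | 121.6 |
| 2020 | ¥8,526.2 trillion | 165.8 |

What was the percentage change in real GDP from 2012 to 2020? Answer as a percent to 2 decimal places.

Deflate each year: 2012 → 6501.1/1.216 = 5346.30; 2020 → 8526.2/1.658 = 5142.46.
So real GDP changed by 5142.46/5346.30 − 1 = -0.0381, i.e. -3.81%.

-3.81%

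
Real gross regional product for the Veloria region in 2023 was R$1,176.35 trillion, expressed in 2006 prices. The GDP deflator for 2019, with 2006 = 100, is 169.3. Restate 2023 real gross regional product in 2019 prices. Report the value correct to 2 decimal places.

Real gross regional product in 2019 prices = Real gross regional product in 2006 prices × (P_2019/P_2006) = 1176.35 × 1.693 = 1991.56.

R$1,991.56 trillion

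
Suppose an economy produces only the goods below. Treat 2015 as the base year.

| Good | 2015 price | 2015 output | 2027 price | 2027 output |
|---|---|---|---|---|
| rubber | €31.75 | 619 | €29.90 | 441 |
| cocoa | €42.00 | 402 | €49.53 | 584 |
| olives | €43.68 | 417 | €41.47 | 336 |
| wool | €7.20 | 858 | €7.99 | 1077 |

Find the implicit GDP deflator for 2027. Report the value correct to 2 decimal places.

106.05

Nominal GDP 2027 = 29.90·441 + 49.53·584 + 41.47·336 + 7.99·1077 = 64650.57.
Real GDP 2027 (at 2015 prices) = 31.75·441 + 42.00·584 + 43.68·336 + 7.20·1077 = 60960.63.
Deflator = Nominal/Real × 100 = 64650.57/60960.63 × 100 = 106.053.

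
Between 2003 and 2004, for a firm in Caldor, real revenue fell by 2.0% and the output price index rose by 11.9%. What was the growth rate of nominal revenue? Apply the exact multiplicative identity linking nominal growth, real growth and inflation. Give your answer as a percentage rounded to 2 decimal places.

(1 + g_nom) = (1 + g_real)(1 + π) = 0.9800 × 1.1190 = 1.09662.

9.66%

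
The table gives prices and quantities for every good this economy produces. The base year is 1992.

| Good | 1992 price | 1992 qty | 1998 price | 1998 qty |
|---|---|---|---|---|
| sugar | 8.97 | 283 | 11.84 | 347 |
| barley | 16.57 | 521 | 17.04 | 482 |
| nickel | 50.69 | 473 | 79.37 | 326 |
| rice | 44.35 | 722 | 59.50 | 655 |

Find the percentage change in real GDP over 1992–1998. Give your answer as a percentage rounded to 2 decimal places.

-15.62%

Real GDP 1992 = Nominal GDP 1992 = 8.97·283 + 16.57·521 + 50.69·473 + 44.35·722 = 67168.55.
Real GDP 1998 (at 1992 prices) = 8.97·347 + 16.57·482 + 50.69·326 + 44.35·655 = 56673.52.
Real growth = 56673.52/67168.55 − 1 = -0.1562.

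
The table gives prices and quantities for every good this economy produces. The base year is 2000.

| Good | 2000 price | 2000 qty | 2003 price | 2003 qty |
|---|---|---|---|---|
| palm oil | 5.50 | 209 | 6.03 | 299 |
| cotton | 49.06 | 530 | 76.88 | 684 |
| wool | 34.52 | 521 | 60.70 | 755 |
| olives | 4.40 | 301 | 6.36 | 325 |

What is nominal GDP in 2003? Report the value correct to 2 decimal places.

102284.39

Nominal GDP 2003 = Σ (p_2003 × q_2003) = 6.03·299 + 76.88·684 + 60.70·755 + 6.36·325 = 102284.39.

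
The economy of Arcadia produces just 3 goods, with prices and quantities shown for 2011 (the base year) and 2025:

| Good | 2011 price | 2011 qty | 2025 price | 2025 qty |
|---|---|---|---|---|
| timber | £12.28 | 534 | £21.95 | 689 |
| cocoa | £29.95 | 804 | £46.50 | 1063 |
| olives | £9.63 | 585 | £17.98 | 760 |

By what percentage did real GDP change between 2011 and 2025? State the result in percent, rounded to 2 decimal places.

31.28%

Real GDP 2011 = Nominal GDP 2011 = 12.28·534 + 29.95·804 + 9.63·585 = 36270.87.
Real GDP 2025 (at 2011 prices) = 12.28·689 + 29.95·1063 + 9.63·760 = 47616.57.
Real growth = 47616.57/36270.87 − 1 = 0.3128.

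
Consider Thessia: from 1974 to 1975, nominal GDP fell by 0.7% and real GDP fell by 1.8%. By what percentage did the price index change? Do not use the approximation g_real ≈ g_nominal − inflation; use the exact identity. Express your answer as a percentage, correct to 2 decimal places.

1.12%

(1 + g_nom) = (1 + g_real)(1 + π), so π = 0.9930 / 0.9820 − 1 = 0.01120.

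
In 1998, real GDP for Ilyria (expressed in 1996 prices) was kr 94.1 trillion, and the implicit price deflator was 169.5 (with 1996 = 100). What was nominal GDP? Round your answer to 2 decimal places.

Nominal GDP = Real × (implicit price deflator/100) = 94.1 × 1.695 = 159.50.

kr 159.50 trillion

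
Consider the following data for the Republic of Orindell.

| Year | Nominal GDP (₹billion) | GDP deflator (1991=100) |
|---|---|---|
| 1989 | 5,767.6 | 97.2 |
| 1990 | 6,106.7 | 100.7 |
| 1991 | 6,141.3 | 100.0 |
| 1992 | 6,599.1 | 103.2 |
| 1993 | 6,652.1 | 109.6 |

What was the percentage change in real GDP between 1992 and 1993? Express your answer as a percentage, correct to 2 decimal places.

-5.08%

Real GDP 1992 = 6599.1/1.032 = 6394.48.
Real GDP 1993 = 6652.1/1.096 = 6069.43.
Change = 6069.43/6394.48 − 1 = -0.0508.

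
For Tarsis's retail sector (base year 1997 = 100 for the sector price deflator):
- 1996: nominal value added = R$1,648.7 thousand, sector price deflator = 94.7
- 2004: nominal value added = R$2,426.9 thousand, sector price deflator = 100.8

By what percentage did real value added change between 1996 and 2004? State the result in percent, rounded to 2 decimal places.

38.29%

Real value added 1996 = 1648.7 / 0.947 = 1740.97.
Real value added 2004 = 2426.9 / 1.008 = 2407.64.
Real growth = 2407.64 / 1740.97 − 1 = 0.3829.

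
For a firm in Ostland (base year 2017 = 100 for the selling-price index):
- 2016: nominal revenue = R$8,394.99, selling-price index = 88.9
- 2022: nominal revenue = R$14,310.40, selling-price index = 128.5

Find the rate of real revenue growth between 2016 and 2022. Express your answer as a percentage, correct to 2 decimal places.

Deflate each year: 2016 → 8394.99/0.889 = 9443.18; 2022 → 14310.40/1.285 = 11136.50.
So real revenue changed by 11136.50/9443.18 − 1 = 0.1793, i.e. 17.93%.

17.93%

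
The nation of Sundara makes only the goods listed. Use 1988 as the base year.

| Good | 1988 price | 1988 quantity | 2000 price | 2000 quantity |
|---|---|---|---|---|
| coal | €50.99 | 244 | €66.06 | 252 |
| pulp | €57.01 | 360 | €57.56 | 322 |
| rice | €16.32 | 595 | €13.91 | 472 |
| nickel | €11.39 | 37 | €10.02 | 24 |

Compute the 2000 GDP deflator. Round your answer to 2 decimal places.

107.16

Nominal GDP 2000 = 66.06·252 + 57.56·322 + 13.91·472 + 10.02·24 = 41987.44.
Real GDP 2000 (at 1988 prices) = 50.99·252 + 57.01·322 + 16.32·472 + 11.39·24 = 39183.10.
Deflator = Nominal/Real × 100 = 41987.44/39183.10 × 100 = 107.157.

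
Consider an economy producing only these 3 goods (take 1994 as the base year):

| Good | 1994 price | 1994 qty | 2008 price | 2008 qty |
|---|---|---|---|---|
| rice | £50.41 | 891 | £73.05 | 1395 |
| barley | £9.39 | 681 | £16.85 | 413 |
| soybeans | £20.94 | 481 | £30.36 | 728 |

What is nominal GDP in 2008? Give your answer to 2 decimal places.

Nominal GDP 2008 = Σ (p_2008 × q_2008) = 73.05·1395 + 16.85·413 + 30.36·728 = 130965.88.

£130965.88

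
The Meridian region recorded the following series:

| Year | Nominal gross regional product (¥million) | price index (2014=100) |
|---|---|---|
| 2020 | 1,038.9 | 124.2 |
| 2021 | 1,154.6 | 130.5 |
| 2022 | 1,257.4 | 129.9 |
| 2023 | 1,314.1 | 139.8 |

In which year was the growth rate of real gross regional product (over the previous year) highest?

2022

2021: real = 1154.6/1.305 = 884.75; growth vs 2020 (836.47) = 5.77%.
2022: real = 1257.4/1.299 = 967.98; growth vs 2021 (884.75) = 9.41%.
2023: real = 1314.1/1.398 = 939.99; growth vs 2022 (967.98) = -2.89%.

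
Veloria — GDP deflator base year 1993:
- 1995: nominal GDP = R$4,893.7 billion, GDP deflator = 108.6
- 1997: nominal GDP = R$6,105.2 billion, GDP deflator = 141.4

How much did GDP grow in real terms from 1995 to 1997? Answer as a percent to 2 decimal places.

-4.18%

Deflate each year: 1995 → 4893.7/1.086 = 4506.17; 1997 → 6105.2/1.414 = 4317.68.
So real GDP changed by 4317.68/4506.17 − 1 = -0.0418, i.e. -4.18%.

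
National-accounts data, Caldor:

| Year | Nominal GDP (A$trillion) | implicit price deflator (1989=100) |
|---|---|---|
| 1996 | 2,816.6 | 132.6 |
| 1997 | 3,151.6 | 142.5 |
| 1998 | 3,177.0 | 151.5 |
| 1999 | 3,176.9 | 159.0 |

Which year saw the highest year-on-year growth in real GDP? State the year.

1997

1997: real = 3151.6/1.425 = 2211.65; growth vs 1996 (2124.13) = 4.12%.
1998: real = 3177.0/1.515 = 2097.03; growth vs 1997 (2211.65) = -5.18%.
1999: real = 3176.9/1.590 = 1998.05; growth vs 1998 (2097.03) = -4.72%.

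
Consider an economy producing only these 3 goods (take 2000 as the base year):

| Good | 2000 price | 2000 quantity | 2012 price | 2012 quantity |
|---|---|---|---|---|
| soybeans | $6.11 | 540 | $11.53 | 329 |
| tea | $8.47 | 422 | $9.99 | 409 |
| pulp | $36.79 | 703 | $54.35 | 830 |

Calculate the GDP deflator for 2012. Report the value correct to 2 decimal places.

Nominal GDP 2012 = 11.53·329 + 9.99·409 + 54.35·830 = 52989.78.
Real GDP 2012 (at 2000 prices) = 6.11·329 + 8.47·409 + 36.79·830 = 36010.12.
Deflator = Nominal/Real × 100 = 52989.78/36010.12 × 100 = 147.152.

147.15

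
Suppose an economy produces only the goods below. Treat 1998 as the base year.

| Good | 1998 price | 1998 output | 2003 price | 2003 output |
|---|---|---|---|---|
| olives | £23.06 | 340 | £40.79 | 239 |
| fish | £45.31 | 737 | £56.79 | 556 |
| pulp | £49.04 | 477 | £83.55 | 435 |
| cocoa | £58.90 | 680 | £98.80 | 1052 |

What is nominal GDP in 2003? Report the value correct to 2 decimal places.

£181605.90

Nominal GDP 2003 = Σ (p_2003 × q_2003) = 40.79·239 + 56.79·556 + 83.55·435 + 98.80·1052 = 181605.90.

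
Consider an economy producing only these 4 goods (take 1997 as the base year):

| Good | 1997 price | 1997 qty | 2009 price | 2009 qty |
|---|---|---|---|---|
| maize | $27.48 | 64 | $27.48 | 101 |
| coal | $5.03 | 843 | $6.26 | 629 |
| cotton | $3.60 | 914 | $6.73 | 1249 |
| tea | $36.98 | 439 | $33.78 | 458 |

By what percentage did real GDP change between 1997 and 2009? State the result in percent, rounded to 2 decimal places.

7.24%

Real GDP 1997 = Nominal GDP 1997 = 27.48·64 + 5.03·843 + 3.60·914 + 36.98·439 = 25523.63.
Real GDP 2009 (at 1997 prices) = 27.48·101 + 5.03·629 + 3.60·1249 + 36.98·458 = 27372.59.
Real growth = 27372.59/25523.63 − 1 = 0.0724.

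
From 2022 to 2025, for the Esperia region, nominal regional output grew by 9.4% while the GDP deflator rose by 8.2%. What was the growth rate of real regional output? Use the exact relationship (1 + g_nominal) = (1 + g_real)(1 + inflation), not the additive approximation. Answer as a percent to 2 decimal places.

1.11%

(1 + g_nom) = (1 + g_real)(1 + π), so g_real = 1.0940 / 1.0820 − 1 = 0.01109.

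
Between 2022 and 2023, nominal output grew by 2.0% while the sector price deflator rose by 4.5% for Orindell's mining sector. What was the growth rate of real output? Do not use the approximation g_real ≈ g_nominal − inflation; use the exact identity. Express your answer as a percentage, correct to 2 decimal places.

(1 + g_nom) = (1 + g_real)(1 + π), so g_real = 1.0200 / 1.0450 − 1 = -0.02392.

-2.39%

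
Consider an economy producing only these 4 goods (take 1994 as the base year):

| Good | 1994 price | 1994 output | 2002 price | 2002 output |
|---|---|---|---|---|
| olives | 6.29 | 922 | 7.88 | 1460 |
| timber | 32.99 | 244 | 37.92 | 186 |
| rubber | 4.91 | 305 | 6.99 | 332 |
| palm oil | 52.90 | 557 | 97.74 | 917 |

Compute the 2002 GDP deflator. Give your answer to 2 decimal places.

Nominal GDP 2002 = 7.88·1460 + 37.92·186 + 6.99·332 + 97.74·917 = 110506.18.
Real GDP 2002 (at 1994 prices) = 6.29·1460 + 32.99·186 + 4.91·332 + 52.90·917 = 65458.96.
Deflator = Nominal/Real × 100 = 110506.18/65458.96 × 100 = 168.818.

168.82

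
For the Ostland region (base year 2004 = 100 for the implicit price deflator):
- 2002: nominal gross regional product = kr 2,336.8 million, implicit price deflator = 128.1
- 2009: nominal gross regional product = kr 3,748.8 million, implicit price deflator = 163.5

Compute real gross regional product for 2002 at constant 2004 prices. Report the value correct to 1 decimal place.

kr 1,824.2 million

Real gross regional product = Nominal / (implicit price deflator/100) = 2336.8 / 1.281 = 1824.20.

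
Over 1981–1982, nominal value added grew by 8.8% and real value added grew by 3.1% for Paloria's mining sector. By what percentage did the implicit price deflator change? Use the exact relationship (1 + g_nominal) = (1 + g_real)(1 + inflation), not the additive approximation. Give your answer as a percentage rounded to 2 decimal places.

(1 + g_nom) = (1 + g_real)(1 + π), so π = 1.0880 / 1.0310 − 1 = 0.05529.

5.53%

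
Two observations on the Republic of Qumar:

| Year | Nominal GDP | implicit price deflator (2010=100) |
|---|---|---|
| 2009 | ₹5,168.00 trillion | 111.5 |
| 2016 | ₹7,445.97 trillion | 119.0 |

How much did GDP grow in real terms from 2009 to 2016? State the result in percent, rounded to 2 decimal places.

35.00%

Deflate each year: 2009 → 5168.00/1.115 = 4634.98; 2016 → 7445.97/1.190 = 6257.12.
So real GDP changed by 6257.12/4634.98 − 1 = 0.3500, i.e. 35.00%.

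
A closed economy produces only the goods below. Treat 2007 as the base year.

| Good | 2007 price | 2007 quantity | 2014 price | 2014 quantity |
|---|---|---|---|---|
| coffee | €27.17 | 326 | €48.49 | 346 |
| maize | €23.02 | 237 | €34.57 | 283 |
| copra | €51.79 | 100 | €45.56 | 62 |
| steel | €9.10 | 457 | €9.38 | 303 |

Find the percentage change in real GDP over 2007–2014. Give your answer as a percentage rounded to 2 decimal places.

-7.47%

Real GDP 2007 = Nominal GDP 2007 = 27.17·326 + 23.02·237 + 51.79·100 + 9.10·457 = 23650.86.
Real GDP 2014 (at 2007 prices) = 27.17·346 + 23.02·283 + 51.79·62 + 9.10·303 = 21883.76.
Real growth = 21883.76/23650.86 − 1 = -0.0747.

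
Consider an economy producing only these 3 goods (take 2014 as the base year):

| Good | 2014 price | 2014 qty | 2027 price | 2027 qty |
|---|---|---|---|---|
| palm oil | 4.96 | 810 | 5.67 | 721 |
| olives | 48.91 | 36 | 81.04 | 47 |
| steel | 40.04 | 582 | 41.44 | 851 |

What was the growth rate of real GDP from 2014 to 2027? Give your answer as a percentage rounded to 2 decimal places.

37.37%

Real GDP 2014 = Nominal GDP 2014 = 4.96·810 + 48.91·36 + 40.04·582 = 29081.64.
Real GDP 2027 (at 2014 prices) = 4.96·721 + 48.91·47 + 40.04·851 = 39948.97.
Real growth = 39948.97/29081.64 − 1 = 0.3737.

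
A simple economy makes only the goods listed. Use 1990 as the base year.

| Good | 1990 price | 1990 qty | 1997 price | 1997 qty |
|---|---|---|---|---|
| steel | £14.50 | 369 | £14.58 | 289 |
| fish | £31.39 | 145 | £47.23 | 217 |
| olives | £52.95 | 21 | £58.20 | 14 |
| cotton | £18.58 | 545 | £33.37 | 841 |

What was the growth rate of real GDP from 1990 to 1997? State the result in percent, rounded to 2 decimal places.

29.47%

Real GDP 1990 = Nominal GDP 1990 = 14.50·369 + 31.39·145 + 52.95·21 + 18.58·545 = 21140.10.
Real GDP 1997 (at 1990 prices) = 14.50·289 + 31.39·217 + 52.95·14 + 18.58·841 = 27369.21.
Real growth = 27369.21/21140.10 − 1 = 0.2947.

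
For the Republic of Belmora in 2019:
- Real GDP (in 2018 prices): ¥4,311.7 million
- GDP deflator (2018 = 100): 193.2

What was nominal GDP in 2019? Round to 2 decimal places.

¥8,330.20 million

Nominal GDP = Real × (GDP deflator/100) = 4311.7 × 1.932 = 8330.20.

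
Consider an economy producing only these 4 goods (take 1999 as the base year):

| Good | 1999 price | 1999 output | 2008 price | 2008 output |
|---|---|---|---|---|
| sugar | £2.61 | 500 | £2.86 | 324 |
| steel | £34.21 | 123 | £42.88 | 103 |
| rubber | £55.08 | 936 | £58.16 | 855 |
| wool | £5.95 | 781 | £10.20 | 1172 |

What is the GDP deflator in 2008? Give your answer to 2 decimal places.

114.70

Nominal GDP 2008 = 2.86·324 + 42.88·103 + 58.16·855 + 10.20·1172 = 67024.48.
Real GDP 2008 (at 1999 prices) = 2.61·324 + 34.21·103 + 55.08·855 + 5.95·1172 = 58436.07.
Deflator = Nominal/Real × 100 = 67024.48/58436.07 × 100 = 114.697.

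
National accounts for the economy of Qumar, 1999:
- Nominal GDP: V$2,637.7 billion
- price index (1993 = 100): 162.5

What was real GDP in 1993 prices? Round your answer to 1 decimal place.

Real GDP = Nominal / (price index/100) = 2637.7 / 1.625 = 1623.20.

V$1,623.2 billion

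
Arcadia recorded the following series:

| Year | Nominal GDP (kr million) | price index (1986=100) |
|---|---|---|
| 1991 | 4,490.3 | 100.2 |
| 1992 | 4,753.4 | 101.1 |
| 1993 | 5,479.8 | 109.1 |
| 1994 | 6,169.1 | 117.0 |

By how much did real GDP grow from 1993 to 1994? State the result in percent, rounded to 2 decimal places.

Real GDP 1993 = 5479.8/1.091 = 5022.73.
Real GDP 1994 = 6169.1/1.170 = 5272.74.
Change = 5272.74/5022.73 − 1 = 0.0498.

4.98%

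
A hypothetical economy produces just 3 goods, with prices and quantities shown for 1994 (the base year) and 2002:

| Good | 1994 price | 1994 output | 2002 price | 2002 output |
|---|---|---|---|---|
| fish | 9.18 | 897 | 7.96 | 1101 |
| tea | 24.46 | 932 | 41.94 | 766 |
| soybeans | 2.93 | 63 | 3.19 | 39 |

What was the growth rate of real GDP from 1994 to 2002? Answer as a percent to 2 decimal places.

Real GDP 1994 = Nominal GDP 1994 = 9.18·897 + 24.46·932 + 2.93·63 = 31215.77.
Real GDP 2002 (at 1994 prices) = 9.18·1101 + 24.46·766 + 2.93·39 = 28957.81.
Real growth = 28957.81/31215.77 − 1 = -0.0723.

-7.23%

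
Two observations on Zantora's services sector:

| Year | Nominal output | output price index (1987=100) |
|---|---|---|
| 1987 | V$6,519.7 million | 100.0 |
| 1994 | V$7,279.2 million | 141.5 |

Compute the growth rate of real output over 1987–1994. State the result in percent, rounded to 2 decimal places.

Real output 1987 = 6519.7 / 1.000 = 6519.70.
Real output 1994 = 7279.2 / 1.415 = 5144.31.
Real growth = 5144.31 / 6519.70 − 1 = -0.2110.

-21.10%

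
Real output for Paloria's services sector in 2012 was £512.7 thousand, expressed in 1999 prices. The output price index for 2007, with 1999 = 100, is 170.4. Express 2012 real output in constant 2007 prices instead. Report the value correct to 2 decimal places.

Real output in 2007 prices = Real output in 1999 prices × (P_2007/P_1999) = 512.7 × 1.704 = 873.64.

£873.64 thousand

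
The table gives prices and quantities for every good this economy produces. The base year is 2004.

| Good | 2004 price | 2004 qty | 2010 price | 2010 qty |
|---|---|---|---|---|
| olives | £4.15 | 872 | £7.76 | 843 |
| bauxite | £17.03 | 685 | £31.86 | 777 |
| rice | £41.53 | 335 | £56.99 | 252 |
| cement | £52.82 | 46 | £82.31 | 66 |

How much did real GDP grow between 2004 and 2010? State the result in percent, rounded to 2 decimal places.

-2.99%

Real GDP 2004 = Nominal GDP 2004 = 4.15·872 + 17.03·685 + 41.53·335 + 52.82·46 = 31626.62.
Real GDP 2010 (at 2004 prices) = 4.15·843 + 17.03·777 + 41.53·252 + 52.82·66 = 30682.44.
Real growth = 30682.44/31626.62 − 1 = -0.0299.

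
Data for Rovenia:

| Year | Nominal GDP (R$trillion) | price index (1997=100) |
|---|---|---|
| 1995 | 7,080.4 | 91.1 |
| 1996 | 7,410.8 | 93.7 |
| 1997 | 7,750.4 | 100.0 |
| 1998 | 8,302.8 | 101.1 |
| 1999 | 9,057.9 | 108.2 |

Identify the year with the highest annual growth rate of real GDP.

1998

1996: real = 7410.8/0.937 = 7909.07; growth vs 1995 (7772.12) = 1.76%.
1997: real = 7750.4/1.000 = 7750.40; growth vs 1996 (7909.07) = -2.01%.
1998: real = 8302.8/1.011 = 8212.46; growth vs 1997 (7750.40) = 5.96%.
1999: real = 9057.9/1.082 = 8371.44; growth vs 1998 (8212.46) = 1.94%.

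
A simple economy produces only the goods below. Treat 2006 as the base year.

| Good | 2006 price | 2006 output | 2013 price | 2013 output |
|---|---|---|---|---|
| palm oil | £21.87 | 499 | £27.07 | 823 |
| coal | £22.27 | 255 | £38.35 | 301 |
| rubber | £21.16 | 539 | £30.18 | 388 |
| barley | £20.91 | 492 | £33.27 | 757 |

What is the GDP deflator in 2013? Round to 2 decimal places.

Nominal GDP 2013 = 27.07·823 + 38.35·301 + 30.18·388 + 33.27·757 = 70717.19.
Real GDP 2013 (at 2006 prices) = 21.87·823 + 22.27·301 + 21.16·388 + 20.91·757 = 48741.23.
Deflator = Nominal/Real × 100 = 70717.19/48741.23 × 100 = 145.087.

145.09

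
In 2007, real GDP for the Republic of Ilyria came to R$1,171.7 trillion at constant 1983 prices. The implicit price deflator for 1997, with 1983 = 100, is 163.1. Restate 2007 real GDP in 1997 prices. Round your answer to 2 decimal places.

R$1,911.04 trillion

Real GDP in 1997 prices = Real GDP in 1983 prices × (P_1997/P_1983) = 1171.7 × 1.631 = 1911.04.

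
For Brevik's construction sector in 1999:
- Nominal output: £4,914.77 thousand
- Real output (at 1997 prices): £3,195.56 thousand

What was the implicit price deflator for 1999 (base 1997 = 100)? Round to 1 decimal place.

153.8

implicit price deflator = (Nominal / Real) × 100 = 4914.77 / 3195.56 × 100 = 153.80.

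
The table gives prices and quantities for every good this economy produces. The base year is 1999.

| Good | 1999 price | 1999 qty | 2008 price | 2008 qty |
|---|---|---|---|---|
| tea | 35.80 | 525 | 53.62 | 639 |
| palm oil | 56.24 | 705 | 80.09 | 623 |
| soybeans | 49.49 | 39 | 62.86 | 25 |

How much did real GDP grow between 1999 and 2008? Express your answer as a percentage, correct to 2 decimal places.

Real GDP 1999 = Nominal GDP 1999 = 35.80·525 + 56.24·705 + 49.49·39 = 60374.31.
Real GDP 2008 (at 1999 prices) = 35.80·639 + 56.24·623 + 49.49·25 = 59150.97.
Real growth = 59150.97/60374.31 − 1 = -0.0203.

-2.03%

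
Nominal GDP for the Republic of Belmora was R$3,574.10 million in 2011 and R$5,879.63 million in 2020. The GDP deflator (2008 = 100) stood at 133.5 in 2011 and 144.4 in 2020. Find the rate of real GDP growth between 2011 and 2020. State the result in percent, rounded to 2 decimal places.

52.09%

Real GDP 2011 = 3574.10 / 1.335 = 2677.23.
Real GDP 2020 = 5879.63 / 1.444 = 4071.77.
Real growth = 4071.77 / 2677.23 − 1 = 0.5209.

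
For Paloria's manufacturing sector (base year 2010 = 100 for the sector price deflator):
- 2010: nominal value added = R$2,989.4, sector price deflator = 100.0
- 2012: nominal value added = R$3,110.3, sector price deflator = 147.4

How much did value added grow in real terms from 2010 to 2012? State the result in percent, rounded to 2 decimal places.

-29.41%

Deflate each year: 2010 → 2989.4/1.000 = 2989.40; 2012 → 3110.3/1.474 = 2110.11.
So real value added changed by 2110.11/2989.40 − 1 = -0.2941, i.e. -29.41%.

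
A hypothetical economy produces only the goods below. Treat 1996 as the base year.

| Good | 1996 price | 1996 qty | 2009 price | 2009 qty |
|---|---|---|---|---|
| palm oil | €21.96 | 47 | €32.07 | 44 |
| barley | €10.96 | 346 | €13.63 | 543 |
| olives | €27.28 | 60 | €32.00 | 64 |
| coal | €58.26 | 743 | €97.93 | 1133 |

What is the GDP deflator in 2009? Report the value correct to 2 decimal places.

163.13

Nominal GDP 2009 = 32.07·44 + 13.63·543 + 32.00·64 + 97.93·1133 = 121814.86.
Real GDP 2009 (at 1996 prices) = 21.96·44 + 10.96·543 + 27.28·64 + 58.26·1133 = 74672.02.
Deflator = Nominal/Real × 100 = 121814.86/74672.02 × 100 = 163.133.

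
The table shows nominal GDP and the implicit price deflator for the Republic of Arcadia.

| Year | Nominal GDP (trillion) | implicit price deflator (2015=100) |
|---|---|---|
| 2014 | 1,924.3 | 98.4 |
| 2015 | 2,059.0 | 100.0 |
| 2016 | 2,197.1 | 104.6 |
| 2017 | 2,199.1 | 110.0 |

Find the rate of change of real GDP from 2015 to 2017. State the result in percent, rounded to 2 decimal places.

-2.91%

Real GDP 2015 = 2059.0/1.000 = 2059.00.
Real GDP 2017 = 2199.1/1.100 = 1999.18.
Change = 1999.18/2059.00 − 1 = -0.0291.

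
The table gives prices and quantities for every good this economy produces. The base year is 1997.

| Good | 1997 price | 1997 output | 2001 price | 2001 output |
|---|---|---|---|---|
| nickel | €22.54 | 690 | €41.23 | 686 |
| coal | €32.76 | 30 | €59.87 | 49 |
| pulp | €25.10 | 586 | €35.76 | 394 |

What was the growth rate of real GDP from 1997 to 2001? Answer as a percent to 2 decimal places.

-13.72%

Real GDP 1997 = Nominal GDP 1997 = 22.54·690 + 32.76·30 + 25.10·586 = 31244.00.
Real GDP 2001 (at 1997 prices) = 22.54·686 + 32.76·49 + 25.10·394 = 26957.08.
Real growth = 26957.08/31244.00 − 1 = -0.1372.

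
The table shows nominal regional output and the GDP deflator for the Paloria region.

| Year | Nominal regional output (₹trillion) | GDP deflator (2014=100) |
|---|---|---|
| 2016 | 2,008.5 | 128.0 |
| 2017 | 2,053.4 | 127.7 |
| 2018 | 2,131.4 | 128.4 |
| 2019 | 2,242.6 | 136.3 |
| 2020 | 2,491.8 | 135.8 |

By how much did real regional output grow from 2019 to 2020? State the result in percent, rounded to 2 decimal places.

Real regional output 2019 = 2242.6/1.363 = 1645.34.
Real regional output 2020 = 2491.8/1.358 = 1834.90.
Change = 1834.90/1645.34 − 1 = 0.1152.

11.52%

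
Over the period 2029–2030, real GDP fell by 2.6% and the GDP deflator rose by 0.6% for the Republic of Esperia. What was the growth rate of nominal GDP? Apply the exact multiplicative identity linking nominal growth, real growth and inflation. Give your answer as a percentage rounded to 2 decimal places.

(1 + g_nom) = (1 + g_real)(1 + π) = 0.9740 × 1.0060 = 0.97984.

-2.02%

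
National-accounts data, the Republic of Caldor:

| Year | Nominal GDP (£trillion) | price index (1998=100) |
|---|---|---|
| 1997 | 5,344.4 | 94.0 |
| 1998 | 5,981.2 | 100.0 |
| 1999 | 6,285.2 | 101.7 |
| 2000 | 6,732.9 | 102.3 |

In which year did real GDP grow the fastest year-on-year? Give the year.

2000

1998: real = 5981.2/1.000 = 5981.20; growth vs 1997 (5685.53) = 5.20%.
1999: real = 6285.2/1.017 = 6180.14; growth vs 1998 (5981.20) = 3.33%.
2000: real = 6732.9/1.023 = 6581.52; growth vs 1999 (6180.14) = 6.49%.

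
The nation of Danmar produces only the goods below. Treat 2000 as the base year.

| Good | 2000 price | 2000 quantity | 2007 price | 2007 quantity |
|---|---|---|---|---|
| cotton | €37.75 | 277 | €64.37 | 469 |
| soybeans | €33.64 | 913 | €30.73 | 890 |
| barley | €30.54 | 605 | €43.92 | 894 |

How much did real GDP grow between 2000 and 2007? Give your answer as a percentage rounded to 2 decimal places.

Real GDP 2000 = Nominal GDP 2000 = 37.75·277 + 33.64·913 + 30.54·605 = 59646.77.
Real GDP 2007 (at 2000 prices) = 37.75·469 + 33.64·890 + 30.54·894 = 74947.11.
Real growth = 74947.11/59646.77 − 1 = 0.2565.

25.65%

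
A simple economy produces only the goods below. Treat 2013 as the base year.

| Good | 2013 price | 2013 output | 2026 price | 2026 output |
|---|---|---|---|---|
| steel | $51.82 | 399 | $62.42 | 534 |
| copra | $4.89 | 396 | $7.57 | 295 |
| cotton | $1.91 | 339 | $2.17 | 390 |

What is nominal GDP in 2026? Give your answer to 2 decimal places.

Nominal GDP 2026 = Σ (p_2026 × q_2026) = 62.42·534 + 7.57·295 + 2.17·390 = 36411.73.

$36411.73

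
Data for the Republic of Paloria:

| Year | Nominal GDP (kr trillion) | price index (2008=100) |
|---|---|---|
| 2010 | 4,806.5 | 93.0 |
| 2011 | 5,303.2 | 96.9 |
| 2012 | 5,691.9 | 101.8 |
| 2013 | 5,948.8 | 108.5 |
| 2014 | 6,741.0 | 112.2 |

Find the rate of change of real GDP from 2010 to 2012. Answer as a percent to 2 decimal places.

8.18%

Real GDP 2010 = 4806.5/0.930 = 5168.28.
Real GDP 2012 = 5691.9/1.018 = 5591.26.
Change = 5591.26/5168.28 − 1 = 0.0818.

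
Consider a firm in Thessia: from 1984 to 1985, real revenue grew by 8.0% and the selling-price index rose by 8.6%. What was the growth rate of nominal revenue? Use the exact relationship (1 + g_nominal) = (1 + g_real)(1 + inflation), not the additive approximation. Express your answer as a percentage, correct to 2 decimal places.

(1 + g_nom) = (1 + g_real)(1 + π) = 1.0800 × 1.0860 = 1.17288.

17.29%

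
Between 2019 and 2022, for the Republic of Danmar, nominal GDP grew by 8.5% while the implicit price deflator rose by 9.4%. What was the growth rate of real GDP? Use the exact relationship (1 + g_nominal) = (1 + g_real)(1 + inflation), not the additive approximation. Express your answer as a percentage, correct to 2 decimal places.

-0.82%

(1 + g_nom) = (1 + g_real)(1 + π), so g_real = 1.0850 / 1.0940 − 1 = -0.00823.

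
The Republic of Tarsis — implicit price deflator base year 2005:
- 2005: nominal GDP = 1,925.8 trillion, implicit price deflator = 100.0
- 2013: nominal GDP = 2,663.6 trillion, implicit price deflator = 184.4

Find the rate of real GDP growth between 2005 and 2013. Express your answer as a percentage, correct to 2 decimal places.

-24.99%

Deflate each year: 2005 → 1925.8/1.000 = 1925.80; 2013 → 2663.6/1.844 = 1444.47.
So real GDP changed by 1444.47/1925.80 − 1 = -0.2499, i.e. -24.99%.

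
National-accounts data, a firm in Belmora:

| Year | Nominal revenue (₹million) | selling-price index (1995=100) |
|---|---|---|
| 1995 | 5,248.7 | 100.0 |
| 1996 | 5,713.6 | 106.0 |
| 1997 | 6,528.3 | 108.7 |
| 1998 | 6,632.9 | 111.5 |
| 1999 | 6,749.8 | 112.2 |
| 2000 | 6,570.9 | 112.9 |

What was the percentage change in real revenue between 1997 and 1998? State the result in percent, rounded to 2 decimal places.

Real revenue 1997 = 6528.3/1.087 = 6005.80.
Real revenue 1998 = 6632.9/1.115 = 5948.79.
Change = 5948.79/6005.80 − 1 = -0.0095.

-0.95%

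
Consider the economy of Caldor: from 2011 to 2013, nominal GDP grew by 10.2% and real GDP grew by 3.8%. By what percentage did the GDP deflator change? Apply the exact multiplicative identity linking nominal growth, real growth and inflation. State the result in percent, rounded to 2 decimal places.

(1 + g_nom) = (1 + g_real)(1 + π), so π = 1.1020 / 1.0380 − 1 = 0.06166.

6.17%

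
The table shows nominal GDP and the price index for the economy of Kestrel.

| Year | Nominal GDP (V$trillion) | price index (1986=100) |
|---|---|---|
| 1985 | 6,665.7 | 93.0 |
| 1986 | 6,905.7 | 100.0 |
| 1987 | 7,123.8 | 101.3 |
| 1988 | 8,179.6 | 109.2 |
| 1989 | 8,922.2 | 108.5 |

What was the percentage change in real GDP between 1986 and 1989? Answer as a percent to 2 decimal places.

19.08%

Real GDP 1986 = 6905.7/1.000 = 6905.70.
Real GDP 1989 = 8922.2/1.085 = 8223.23.
Change = 8223.23/6905.70 − 1 = 0.1908.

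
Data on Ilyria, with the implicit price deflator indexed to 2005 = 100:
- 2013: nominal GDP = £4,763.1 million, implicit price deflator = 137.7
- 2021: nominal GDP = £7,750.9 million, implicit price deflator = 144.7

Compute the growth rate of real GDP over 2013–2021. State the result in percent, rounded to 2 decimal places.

54.86%

Real GDP 2013 = 4763.1 / 1.377 = 3459.04.
Real GDP 2021 = 7750.9 / 1.447 = 5356.53.
Real growth = 5356.53 / 3459.04 − 1 = 0.5486.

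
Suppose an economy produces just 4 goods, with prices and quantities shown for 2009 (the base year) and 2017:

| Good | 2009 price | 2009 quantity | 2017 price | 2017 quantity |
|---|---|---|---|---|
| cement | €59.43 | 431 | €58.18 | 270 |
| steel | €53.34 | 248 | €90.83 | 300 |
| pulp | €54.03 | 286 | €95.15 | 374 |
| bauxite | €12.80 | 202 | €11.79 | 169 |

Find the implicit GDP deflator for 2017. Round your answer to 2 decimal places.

147.99

Nominal GDP 2017 = 58.18·270 + 90.83·300 + 95.15·374 + 11.79·169 = 80536.21.
Real GDP 2017 (at 2009 prices) = 59.43·270 + 53.34·300 + 54.03·374 + 12.80·169 = 54418.52.
Deflator = Nominal/Real × 100 = 80536.21/54418.52 × 100 = 147.994.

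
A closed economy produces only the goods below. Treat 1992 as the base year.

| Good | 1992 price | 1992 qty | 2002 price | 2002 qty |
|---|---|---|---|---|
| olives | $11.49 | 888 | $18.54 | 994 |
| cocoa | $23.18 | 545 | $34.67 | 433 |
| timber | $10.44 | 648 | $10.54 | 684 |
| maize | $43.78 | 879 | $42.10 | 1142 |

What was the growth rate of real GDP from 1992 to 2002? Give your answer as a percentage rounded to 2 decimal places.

Real GDP 1992 = Nominal GDP 1992 = 11.49·888 + 23.18·545 + 10.44·648 + 43.78·879 = 68083.96.
Real GDP 2002 (at 1992 prices) = 11.49·994 + 23.18·433 + 10.44·684 + 43.78·1142 = 78595.72.
Real growth = 78595.72/68083.96 − 1 = 0.1544.

15.44%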